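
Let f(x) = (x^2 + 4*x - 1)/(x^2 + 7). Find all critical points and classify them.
f'(x) = 4*(-x^2 + 4*x + 7)/(x^4 + 14*x^2 + 49)

Solve f'(x) = 0:
  f'(x) = -4*(x^2 - 4*x - 7)/(x^2 + 7)^2; the denominator is positive wherever f is defined, so f'(x) = 0 ⇔ -4*x^2 + 16*x + 28 = 0.
  Factor: -4*x^2 + 16*x + 28 = -4*(x^2 - 4*x - 7); x^2 - 4*x - 7 = 0 has no rational roots; quadratic formula: x = (4 ± √44)/2.
  ⇒ x = 2 - sqrt(11) ≈ -1.3166, 2 + sqrt(11) ≈ 5.3166

f''(x) = 8*(x^3 - 6*x^2 - 21*x + 14)/(x^6 + 21*x^4 + 147*x^2 + 343)
Second-derivative test at each critical point:
  f''(-1.3166) = 0.3479 > 0 → local minimum
  f''(5.3166) = -0.0213 < 0 → local maximum

Critical points: x = 2 - sqrt(11) ≈ -1.3166 (local minimum); x = 2 + sqrt(11) ≈ 5.3166 (local maximum)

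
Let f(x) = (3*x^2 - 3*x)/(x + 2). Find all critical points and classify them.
f'(x) = 3*(x^2 + 4*x - 2)/(x^2 + 4*x + 4)

Solve f'(x) = 0:
  f'(x) = 3*(x^2 + 4*x - 2)/(x + 2)^2; the denominator is positive wherever f is defined, so f'(x) = 0 ⇔ 3*x^2 + 12*x - 6 = 0.
  Factor: 3*x^2 + 12*x - 6 = 3*(x^2 + 4*x - 2); x^2 + 4*x - 2 = 0 has no rational roots; quadratic formula: x = (-4 ± √24)/2.
  ⇒ x = -sqrt(6) - 2 ≈ -4.4495, -2 + sqrt(6) ≈ 0.4495

f''(x) = 36/(x^3 + 6*x^2 + 12*x + 8)
Second-derivative test at each critical point:
  f''(-4.4495) = -2.4495 < 0 → local maximum
  f''(0.4495) = 2.4495 > 0 → local minimum

Critical points: x = -sqrt(6) - 2 ≈ -4.4495 (local maximum); x = -2 + sqrt(6) ≈ 0.4495 (local minimum)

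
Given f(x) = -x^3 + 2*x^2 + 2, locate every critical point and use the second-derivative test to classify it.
f'(x) = x*(4 - 3*x)

Solve f'(x) = 0:
  Factor: -3*x^2 + 4*x = -x*(3*x - 4) = 0.
  ⇒ x = 0, 4/3

f''(x) = 4 - 6*x
Second-derivative test at each critical point:
  f''(0) = 4 > 0 → local minimum
  f''(4/3) = -4 < 0 → local maximum

Critical points: x = 0 (local minimum); x = 4/3 (local maximum)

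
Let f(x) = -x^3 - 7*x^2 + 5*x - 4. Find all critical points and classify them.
f'(x) = -3*x^2 - 14*x + 5

Solve f'(x) = 0:
  Factor: -3*x^2 - 14*x + 5 = -(x + 5)*(3*x - 1) = 0.
  ⇒ x = -5, 1/3

f''(x) = -6*x - 14
Second-derivative test at each critical point:
  f''(-5) = 16 > 0 → local minimum
  f''(1/3) = -16 < 0 → local maximum

Critical points: x = -5 (local minimum); x = 1/3 (local maximum)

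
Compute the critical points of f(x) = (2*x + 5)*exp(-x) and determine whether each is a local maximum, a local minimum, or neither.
f'(x) = (-2*x - 3)*exp(-x)

Solve f'(x) = 0:
  f'(x) = (-2*x - 3)·exp(-x) and exp(-x) > 0 for every x, so f'(x) = 0 ⇔ -2*x - 3 = 0.
  -2*x - 3 = 0.
  ⇒ x = -3/2

f''(x) = (2*x + 1)*exp(-x)
Second-derivative test at each critical point:
  f''(-3/2) = -8.9634 < 0 → local maximum

Critical points: x = -3/2 (local maximum)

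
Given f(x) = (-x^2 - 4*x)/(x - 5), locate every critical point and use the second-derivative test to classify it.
f'(x) = (-x^2 + 10*x + 20)/(x^2 - 10*x + 25)

Solve f'(x) = 0:
  f'(x) = -(x^2 - 10*x - 20)/(x - 5)^2; the denominator is positive wherever f is defined, so f'(x) = 0 ⇔ -x^2 + 10*x + 20 = 0.
  x^2 - 10*x - 20 = 0 has no rational roots; quadratic formula: x = (10 ± √180)/2.
  ⇒ x = 5 - 3*sqrt(5) ≈ -1.7082, 5 + 3*sqrt(5) ≈ 11.7082

f''(x) = -90/(x^3 - 15*x^2 + 75*x - 125)
Second-derivative test at each critical point:
  f''(-1.7082) = 0.2981 > 0 → local minimum
  f''(11.7082) = -0.2981 < 0 → local maximum

Critical points: x = 5 - 3*sqrt(5) ≈ -1.7082 (local minimum); x = 5 + 3*sqrt(5) ≈ 11.7082 (local maximum)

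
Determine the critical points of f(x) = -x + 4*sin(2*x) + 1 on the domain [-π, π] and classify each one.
f'(x) = 8*cos(2*x) - 1

Solve f'(x) = 0 on [-π, π]:
  f'(x) = 0 ⇔ cos(2*x) = 1/8, i.e. 2*x = ±arccos(1/8) + 2nπ; keep the solutions lying in [-π, π].
  ⇒ x = -pi + acos(1/8)/2 ≈ -2.4189, -acos(1/8)/2 ≈ -0.7227, acos(1/8)/2 ≈ 0.7227, pi - acos(1/8)/2 ≈ 2.4189

f''(x) = -16*sin(2*x)
Second-derivative test at each critical point:
  f''(-2.4189) = -15.8745 < 0 → local maximum
  f''(-0.7227) = 15.8745 > 0 → local minimum
  f''(0.7227) = -15.8745 < 0 → local maximum
  f''(2.4189) = 15.8745 > 0 → local minimum

Critical points: x = -pi + acos(1/8)/2 ≈ -2.4189 (local maximum); x = -acos(1/8)/2 ≈ -0.7227 (local minimum); x = acos(1/8)/2 ≈ 0.7227 (local maximum); x = pi - acos(1/8)/2 ≈ 2.4189 (local minimum)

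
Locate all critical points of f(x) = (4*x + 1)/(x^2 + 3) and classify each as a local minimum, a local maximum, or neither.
f'(x) = 2*(-2*x^2 - x + 6)/(x^4 + 6*x^2 + 9)

Solve f'(x) = 0:
  f'(x) = -2*(x + 2)*(2*x - 3)/(x^2 + 3)^2; the denominator is positive wherever f is defined, so f'(x) = 0 ⇔ -4*x^2 - 2*x + 12 = 0.
  Factor: -4*x^2 - 2*x + 12 = -2*(x + 2)*(2*x - 3) = 0.
  ⇒ x = -2, 3/2

f''(x) = 2*(4*x^2*(4*x + 1) - (12*x + 1)*(x^2 + 3))/(x^2 + 3)^3
Second-derivative test at each critical point:
  f''(-2) = 2/7 > 0 → local minimum
  f''(3/2) = -32/63 < 0 → local maximum

Critical points: x = -2 (local minimum); x = 3/2 (local maximum)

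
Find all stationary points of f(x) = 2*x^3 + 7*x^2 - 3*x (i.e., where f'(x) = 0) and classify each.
f'(x) = 6*x^2 + 14*x - 3

Solve f'(x) = 0:
  6*x^2 + 14*x - 3 = 0 has no rational roots; quadratic formula: x = (-14 ± √268)/12.
  ⇒ x = -sqrt(67)/6 - 7/6 ≈ -2.5309, -7/6 + sqrt(67)/6 ≈ 0.1976

f''(x) = 12*x + 14
Second-derivative test at each critical point:
  f''(-2.5309) = -16.3707 < 0 → local maximum
  f''(0.1976) = 16.3707 > 0 → local minimum

Critical points: x = -sqrt(67)/6 - 7/6 ≈ -2.5309 (local maximum); x = -7/6 + sqrt(67)/6 ≈ 0.1976 (local minimum)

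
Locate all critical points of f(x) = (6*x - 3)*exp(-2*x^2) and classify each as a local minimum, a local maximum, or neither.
f'(x) = 6*(-2*x*(2*x - 1) + 1)*exp(-2*x^2)

Solve f'(x) = 0:
  f'(x) = (-24*x^2 + 12*x + 6)·exp(-2*x^2) and exp(-2*x^2) > 0 for every x, so f'(x) = 0 ⇔ -24*x^2 + 12*x + 6 = 0.
  Factor: -24*x^2 + 12*x + 6 = -6*(4*x^2 - 2*x - 1); 4*x^2 - 2*x - 1 = 0 has no rational roots; quadratic formula: x = (2 ± √20)/8.
  ⇒ x = 1/4 - sqrt(5)/4 ≈ -0.3090, 1/4 + sqrt(5)/4 ≈ 0.8090

f''(x) = 12*(4*x^2*(2*x - 1) - 6*x + 1)*exp(-2*x^2)
Second-derivative test at each critical point:
  f''(-0.3090) = 22.1678 > 0 → local minimum
  f''(0.8090) = -7.2472 < 0 → local maximum

Critical points: x = 1/4 - sqrt(5)/4 ≈ -0.3090 (local minimum); x = 1/4 + sqrt(5)/4 ≈ 0.8090 (local maximum)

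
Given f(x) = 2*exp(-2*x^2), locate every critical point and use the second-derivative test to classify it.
f'(x) = -8*x*exp(-2*x^2)

Solve f'(x) = 0:
  f'(x) = (-8*x)·exp(-2*x^2) and exp(-2*x^2) > 0 for every x, so f'(x) = 0 ⇔ -8*x = 0.
  -8*x = 0.
  ⇒ x = 0

f''(x) = 8*(4*x^2 - 1)*exp(-2*x^2)
Second-derivative test at each critical point:
  f''(0) = -8 < 0 → local maximum

Critical points: x = 0 (local maximum)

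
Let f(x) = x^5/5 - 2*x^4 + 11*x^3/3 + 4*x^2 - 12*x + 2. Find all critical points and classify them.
f'(x) = x^4 - 8*x^3 + 11*x^2 + 8*x - 12

Solve f'(x) = 0:
  Factor: x^4 - 8*x^3 + 11*x^2 + 8*x - 12 = (x - 6)*(x - 2)*(x - 1)*(x + 1) = 0.
  ⇒ x = -1, 1, 2, 6

f''(x) = 4*x^3 - 24*x^2 + 22*x + 8
Second-derivative test at each critical point:
  f''(-1) = -42 < 0 → local maximum
  f''(1) = 10 > 0 → local minimum
  f''(2) = -12 < 0 → local maximum
  f''(6) = 140 > 0 → local minimum

Critical points: x = -1 (local maximum); x = 1 (local minimum); x = 2 (local maximum); x = 6 (local minimum)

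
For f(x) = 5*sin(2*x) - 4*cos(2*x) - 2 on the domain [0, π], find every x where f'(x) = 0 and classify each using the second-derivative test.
f'(x) = 8*sin(2*x) + 10*cos(2*x)

Solve f'(x) = 0 on [0, π]:
  f'(x) = 0 ⇔ 5*cos(2*x) = -4*sin(2*x) ⇔ tan(2*x) = -5/4, i.e. 2*x = arctan(-5/4) + nπ; keep the solutions lying in [0, π].
  ⇒ x = -atan(5/4)/2 + pi/2 ≈ 1.1228, pi - atan(5/4)/2 ≈ 2.6936

f''(x) = -20*sin(2*x) + 16*cos(2*x)
Second-derivative test at each critical point:
  f''(1.1228) = -25.6125 < 0 → local maximum
  f''(2.6936) = 25.6125 > 0 → local minimum

Critical points: x = -atan(5/4)/2 + pi/2 ≈ 1.1228 (local maximum); x = pi - atan(5/4)/2 ≈ 2.6936 (local minimum)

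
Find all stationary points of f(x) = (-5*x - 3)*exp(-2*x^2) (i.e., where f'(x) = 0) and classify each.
f'(x) = (4*x*(5*x + 3) - 5)*exp(-2*x^2)

Solve f'(x) = 0:
  f'(x) = (20*x^2 + 12*x - 5)·exp(-2*x^2) and exp(-2*x^2) > 0 for every x, so f'(x) = 0 ⇔ 20*x^2 + 12*x - 5 = 0.
  20*x^2 + 12*x - 5 = 0 has no rational roots; quadratic formula: x = (-12 ± √544)/40.
  ⇒ x = -sqrt(34)/10 - 3/10 ≈ -0.8831, -3/10 + sqrt(34)/10 ≈ 0.2831

f''(x) = 4*(-20*x^3 - 12*x^2 + 15*x + 3)*exp(-2*x^2)
Second-derivative test at each critical point:
  f''(-0.8831) = -4.9026 < 0 → local maximum
  f''(0.2831) = 19.8696 > 0 → local minimum

Critical points: x = -sqrt(34)/10 - 3/10 ≈ -0.8831 (local maximum); x = -3/10 + sqrt(34)/10 ≈ 0.2831 (local minimum)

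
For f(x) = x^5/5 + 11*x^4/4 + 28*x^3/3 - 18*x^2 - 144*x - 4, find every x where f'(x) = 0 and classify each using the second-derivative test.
f'(x) = x^4 + 11*x^3 + 28*x^2 - 36*x - 144

Solve f'(x) = 0:
  Factor: x^4 + 11*x^3 + 28*x^2 - 36*x - 144 = (x - 2)*(x + 3)*(x + 4)*(x + 6) = 0.
  ⇒ x = -6, -4, -3, 2

f''(x) = 4*x^3 + 33*x^2 + 56*x - 36
Second-derivative test at each critical point:
  f''(-6) = -48 < 0 → local maximum
  f''(-4) = 12 > 0 → local minimum
  f''(-3) = -15 < 0 → local maximum
  f''(2) = 240 > 0 → local minimum

Critical points: x = -6 (local maximum); x = -4 (local minimum); x = -3 (local maximum); x = 2 (local minimum)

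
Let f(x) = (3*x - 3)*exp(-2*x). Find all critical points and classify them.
f'(x) = 3*(3 - 2*x)*exp(-2*x)

Solve f'(x) = 0:
  f'(x) = (9 - 6*x)·exp(-2*x) and exp(-2*x) > 0 for every x, so f'(x) = 0 ⇔ 9 - 6*x = 0.
  Factor: 9 - 6*x = -3*(2*x - 3) = 0.
  ⇒ x = 3/2

f''(x) = 12*(x - 2)*exp(-2*x)
Second-derivative test at each critical point:
  f''(3/2) = -0.2987 < 0 → local maximum

Critical points: x = 3/2 (local maximum)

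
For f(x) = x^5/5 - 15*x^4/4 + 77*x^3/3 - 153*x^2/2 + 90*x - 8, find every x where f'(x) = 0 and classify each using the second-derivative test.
f'(x) = x^4 - 15*x^3 + 77*x^2 - 153*x + 90

Solve f'(x) = 0:
  Factor: x^4 - 15*x^3 + 77*x^2 - 153*x + 90 = (x - 6)*(x - 5)*(x - 3)*(x - 1) = 0.
  ⇒ x = 1, 3, 5, 6

f''(x) = 4*x^3 - 45*x^2 + 154*x - 153
Second-derivative test at each critical point:
  f''(1) = -40 < 0 → local maximum
  f''(3) = 12 > 0 → local minimum
  f''(5) = -8 < 0 → local maximum
  f''(6) = 15 > 0 → local minimum

Critical points: x = 1 (local maximum); x = 3 (local minimum); x = 5 (local maximum); x = 6 (local minimum)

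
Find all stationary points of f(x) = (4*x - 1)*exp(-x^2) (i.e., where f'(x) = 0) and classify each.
f'(x) = 2*(-x*(4*x - 1) + 2)*exp(-x^2)

Solve f'(x) = 0:
  f'(x) = (-8*x^2 + 2*x + 4)·exp(-x^2) and exp(-x^2) > 0 for every x, so f'(x) = 0 ⇔ -8*x^2 + 2*x + 4 = 0.
  Factor: -8*x^2 + 2*x + 4 = -2*(4*x^2 - x - 2); 4*x^2 - x - 2 = 0 has no rational roots; quadratic formula: x = (1 ± √33)/8.
  ⇒ x = 1/8 - sqrt(33)/8 ≈ -0.5931, 1/8 + sqrt(33)/8 ≈ 0.8431

f''(x) = 2*(2*x^2*(4*x - 1) - 12*x + 1)*exp(-x^2)
Second-derivative test at each critical point:
  f''(-0.5931) = 8.0822 > 0 → local minimum
  f''(0.8431) = -5.6442 < 0 → local maximum

Critical points: x = 1/8 - sqrt(33)/8 ≈ -0.5931 (local minimum); x = 1/8 + sqrt(33)/8 ≈ 0.8431 (local maximum)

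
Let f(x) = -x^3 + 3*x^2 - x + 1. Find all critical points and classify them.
f'(x) = -3*x^2 + 6*x - 1

Solve f'(x) = 0:
  3*x^2 - 6*x + 1 = 0 has no rational roots; quadratic formula: x = (6 ± √24)/6.
  ⇒ x = 1 - sqrt(6)/3 ≈ 0.1835, sqrt(6)/3 + 1 ≈ 1.8165

f''(x) = 6 - 6*x
Second-derivative test at each critical point:
  f''(0.1835) = 4.8990 > 0 → local minimum
  f''(1.8165) = -4.8990 < 0 → local maximum

Critical points: x = 1 - sqrt(6)/3 ≈ 0.1835 (local minimum); x = sqrt(6)/3 + 1 ≈ 1.8165 (local maximum)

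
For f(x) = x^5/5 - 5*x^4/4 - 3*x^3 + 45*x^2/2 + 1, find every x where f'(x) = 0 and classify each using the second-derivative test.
f'(x) = x*(x^3 - 5*x^2 - 9*x + 45)

Solve f'(x) = 0:
  Factor: x^4 - 5*x^3 - 9*x^2 + 45*x = x*(x - 5)*(x - 3)*(x + 3) = 0.
  ⇒ x = -3, 0, 3, 5

f''(x) = 4*x^3 - 15*x^2 - 18*x + 45
Second-derivative test at each critical point:
  f''(-3) = -144 < 0 → local maximum
  f''(0) = 45 > 0 → local minimum
  f''(3) = -36 < 0 → local maximum
  f''(5) = 80 > 0 → local minimum

Critical points: x = -3 (local maximum); x = 0 (local minimum); x = 3 (local maximum); x = 5 (local minimum)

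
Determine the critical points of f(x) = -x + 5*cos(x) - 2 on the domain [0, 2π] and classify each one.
f'(x) = -5*sin(x) - 1

Solve f'(x) = 0 on [0, 2π]:
  f'(x) = 0 ⇔ sin(x) = -1/5, i.e. x = arcsin(-1/5) + 2nπ or x = π − arcsin(-1/5) + 2nπ; keep the solutions lying in [0, 2π].
  ⇒ x = asin(1/5) + pi ≈ 3.3430, -asin(1/5) + 2*pi ≈ 6.0818

f''(x) = -5*cos(x)
Second-derivative test at each critical point:
  f''(3.3430) = 4.8990 > 0 → local minimum
  f''(6.0818) = -4.8990 < 0 → local maximum

Critical points: x = asin(1/5) + pi ≈ 3.3430 (local minimum); x = -asin(1/5) + 2*pi ≈ 6.0818 (local maximum)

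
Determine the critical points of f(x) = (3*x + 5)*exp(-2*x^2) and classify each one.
f'(x) = (-4*x*(3*x + 5) + 3)*exp(-2*x^2)

Solve f'(x) = 0:
  f'(x) = (-12*x^2 - 20*x + 3)·exp(-2*x^2) and exp(-2*x^2) > 0 for every x, so f'(x) = 0 ⇔ -12*x^2 - 20*x + 3 = 0.
  12*x^2 + 20*x - 3 = 0 has no rational roots; quadratic formula: x = (-20 ± √544)/24.
  ⇒ x = -sqrt(34)/6 - 5/6 ≈ -1.8052, -5/6 + sqrt(34)/6 ≈ 0.1385

f''(x) = 4*(4*x^2*(3*x + 5) - 9*x - 5)*exp(-2*x^2)
Second-derivative test at each critical point:
  f''(-1.8052) = 0.0345 > 0 → local minimum
  f''(0.1385) = -22.4460 < 0 → local maximum

Critical points: x = -sqrt(34)/6 - 5/6 ≈ -1.8052 (local minimum); x = -5/6 + sqrt(34)/6 ≈ 0.1385 (local maximum)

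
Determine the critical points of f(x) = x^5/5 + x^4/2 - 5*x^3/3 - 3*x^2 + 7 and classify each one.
f'(x) = x*(x^3 + 2*x^2 - 5*x - 6)

Solve f'(x) = 0:
  Factor: x^4 + 2*x^3 - 5*x^2 - 6*x = x*(x - 2)*(x + 1)*(x + 3) = 0.
  ⇒ x = -3, -1, 0, 2

f''(x) = 4*x^3 + 6*x^2 - 10*x - 6
Second-derivative test at each critical point:
  f''(-3) = -30 < 0 → local maximum
  f''(-1) = 6 > 0 → local minimum
  f''(0) = -6 < 0 → local maximum
  f''(2) = 30 > 0 → local minimum

Critical points: x = -3 (local maximum); x = -1 (local minimum); x = 0 (local maximum); x = 2 (local minimum)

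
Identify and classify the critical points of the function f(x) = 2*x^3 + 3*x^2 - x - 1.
f'(x) = 6*x^2 + 6*x - 1

Solve f'(x) = 0:
  6*x^2 + 6*x - 1 = 0 has no rational roots; quadratic formula: x = (-6 ± √60)/12.
  ⇒ x = -sqrt(15)/6 - 1/2 ≈ -1.1455, -1/2 + sqrt(15)/6 ≈ 0.1455

f''(x) = 12*x + 6
Second-derivative test at each critical point:
  f''(-1.1455) = -7.7460 < 0 → local maximum
  f''(0.1455) = 7.7460 > 0 → local minimum

Critical points: x = -sqrt(15)/6 - 1/2 ≈ -1.1455 (local maximum); x = -1/2 + sqrt(15)/6 ≈ 0.1455 (local minimum)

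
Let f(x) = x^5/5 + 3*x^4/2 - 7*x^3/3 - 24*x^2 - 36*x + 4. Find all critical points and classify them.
f'(x) = x^4 + 6*x^3 - 7*x^2 - 48*x - 36

Solve f'(x) = 0:
  Factor: x^4 + 6*x^3 - 7*x^2 - 48*x - 36 = (x - 3)*(x + 1)*(x + 2)*(x + 6) = 0.
  ⇒ x = -6, -2, -1, 3

f''(x) = 4*x^3 + 18*x^2 - 14*x - 48
Second-derivative test at each critical point:
  f''(-6) = -180 < 0 → local maximum
  f''(-2) = 20 > 0 → local minimum
  f''(-1) = -20 < 0 → local maximum
  f''(3) = 180 > 0 → local minimum

Critical points: x = -6 (local maximum); x = -2 (local minimum); x = -1 (local maximum); x = 3 (local minimum)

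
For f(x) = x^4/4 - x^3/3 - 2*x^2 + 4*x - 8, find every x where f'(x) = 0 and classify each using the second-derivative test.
f'(x) = x^3 - x^2 - 4*x + 4

Solve f'(x) = 0:
  Factor: x^3 - x^2 - 4*x + 4 = (x - 2)*(x - 1)*(x + 2) = 0.
  ⇒ x = -2, 1, 2

f''(x) = 3*x^2 - 2*x - 4
Second-derivative test at each critical point:
  f''(-2) = 12 > 0 → local minimum
  f''(1) = -3 < 0 → local maximum
  f''(2) = 4 > 0 → local minimum

Critical points: x = -2 (local minimum); x = 1 (local maximum); x = 2 (local minimum)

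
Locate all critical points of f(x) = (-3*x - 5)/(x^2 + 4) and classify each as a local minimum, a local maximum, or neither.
f'(x) = (3*x^2 + 10*x - 12)/(x^4 + 8*x^2 + 16)

Solve f'(x) = 0:
  f'(x) = (3*x^2 + 10*x - 12)/(x^2 + 4)^2; the denominator is positive wherever f is defined, so f'(x) = 0 ⇔ 3*x^2 + 10*x - 12 = 0.
  3*x^2 + 10*x - 12 = 0 has no rational roots; quadratic formula: x = (-10 ± √244)/6.
  ⇒ x = -sqrt(61)/3 - 5/3 ≈ -4.2701, -5/3 + sqrt(61)/3 ≈ 0.9367

f''(x) = 2*(-4*x^2*(3*x + 5) + (9*x + 5)*(x^2 + 4))/(x^2 + 4)^3
Second-derivative test at each critical point:
  f''(-4.2701) = -0.0316 < 0 → local maximum
  f''(0.9367) = 0.6566 > 0 → local minimum

Critical points: x = -sqrt(61)/3 - 5/3 ≈ -4.2701 (local maximum); x = -5/3 + sqrt(61)/3 ≈ 0.9367 (local minimum)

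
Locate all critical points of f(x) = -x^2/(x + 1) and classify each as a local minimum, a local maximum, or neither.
f'(x) = x*(-x - 2)/(x + 1)^2

Solve f'(x) = 0:
  f'(x) = -x*(x + 2)/(x + 1)^2; the denominator is positive wherever f is defined, so f'(x) = 0 ⇔ -x^2 - 2*x = 0.
  Factor: -x^2 - 2*x = -x*(x + 2) = 0.
  ⇒ x = -2, 0

f''(x) = -2/(x^3 + 3*x^2 + 3*x + 1)
Second-derivative test at each critical point:
  f''(-2) = 2 > 0 → local minimum
  f''(0) = -2 < 0 → local maximum

Critical points: x = -2 (local minimum); x = 0 (local maximum)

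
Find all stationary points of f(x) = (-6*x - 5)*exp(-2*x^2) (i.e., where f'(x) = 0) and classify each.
f'(x) = 2*(2*x*(6*x + 5) - 3)*exp(-2*x^2)

Solve f'(x) = 0:
  f'(x) = (24*x^2 + 20*x - 6)·exp(-2*x^2) and exp(-2*x^2) > 0 for every x, so f'(x) = 0 ⇔ 24*x^2 + 20*x - 6 = 0.
  Factor: 24*x^2 + 20*x - 6 = 2*(12*x^2 + 10*x - 3); 12*x^2 + 10*x - 3 = 0 has no rational roots; quadratic formula: x = (-10 ± √244)/24.
  ⇒ x = -sqrt(61)/12 - 5/12 ≈ -1.0675, -5/12 + sqrt(61)/12 ≈ 0.2342

f''(x) = 4*(-24*x^3 - 20*x^2 + 18*x + 5)*exp(-2*x^2)
Second-derivative test at each critical point:
  f''(-1.0675) = -3.1980 < 0 → local maximum
  f''(0.2342) = 27.9955 > 0 → local minimum

Critical points: x = -sqrt(61)/12 - 5/12 ≈ -1.0675 (local maximum); x = -5/12 + sqrt(61)/12 ≈ 0.2342 (local minimum)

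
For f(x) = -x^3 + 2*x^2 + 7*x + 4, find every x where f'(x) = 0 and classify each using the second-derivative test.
f'(x) = -3*x^2 + 4*x + 7

Solve f'(x) = 0:
  Factor: -3*x^2 + 4*x + 7 = -(x + 1)*(3*x - 7) = 0.
  ⇒ x = -1, 7/3

f''(x) = 4 - 6*x
Second-derivative test at each critical point:
  f''(-1) = 10 > 0 → local minimum
  f''(7/3) = -10 < 0 → local maximum

Critical points: x = -1 (local minimum); x = 7/3 (local maximum)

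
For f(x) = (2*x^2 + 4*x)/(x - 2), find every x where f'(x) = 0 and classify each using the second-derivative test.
f'(x) = 2*(x^2 - 4*x - 4)/(x^2 - 4*x + 4)

Solve f'(x) = 0:
  f'(x) = 2*(x^2 - 4*x - 4)/(x - 2)^2; the denominator is positive wherever f is defined, so f'(x) = 0 ⇔ 2*x^2 - 8*x - 8 = 0.
  Factor: 2*x^2 - 8*x - 8 = 2*(x^2 - 4*x - 4); x^2 - 4*x - 4 = 0 has no rational roots; quadratic formula: x = (4 ± √32)/2.
  ⇒ x = 2 - 2*sqrt(2) ≈ -0.8284, 2 + 2*sqrt(2) ≈ 4.8284

f''(x) = 32/(x^3 - 6*x^2 + 12*x - 8)
Second-derivative test at each critical point:
  f''(-0.8284) = -1.4142 < 0 → local maximum
  f''(4.8284) = 1.4142 > 0 → local minimum

Critical points: x = 2 - 2*sqrt(2) ≈ -0.8284 (local maximum); x = 2 + 2*sqrt(2) ≈ 4.8284 (local minimum)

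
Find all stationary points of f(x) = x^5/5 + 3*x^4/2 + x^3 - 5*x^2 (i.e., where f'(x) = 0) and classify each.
f'(x) = x*(x^3 + 6*x^2 + 3*x - 10)

Solve f'(x) = 0:
  Factor: x^4 + 6*x^3 + 3*x^2 - 10*x = x*(x - 1)*(x + 2)*(x + 5) = 0.
  ⇒ x = -5, -2, 0, 1

f''(x) = 4*x^3 + 18*x^2 + 6*x - 10
Second-derivative test at each critical point:
  f''(-5) = -90 < 0 → local maximum
  f''(-2) = 18 > 0 → local minimum
  f''(0) = -10 < 0 → local maximum
  f''(1) = 18 > 0 → local minimum

Critical points: x = -5 (local maximum); x = -2 (local minimum); x = 0 (local maximum); x = 1 (local minimum)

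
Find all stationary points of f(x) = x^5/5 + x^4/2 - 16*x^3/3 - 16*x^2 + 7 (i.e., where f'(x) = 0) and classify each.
f'(x) = x*(x^3 + 2*x^2 - 16*x - 32)

Solve f'(x) = 0:
  Factor: x^4 + 2*x^3 - 16*x^2 - 32*x = x*(x - 4)*(x + 2)*(x + 4) = 0.
  ⇒ x = -4, -2, 0, 4

f''(x) = 4*x^3 + 6*x^2 - 32*x - 32
Second-derivative test at each critical point:
  f''(-4) = -64 < 0 → local maximum
  f''(-2) = 24 > 0 → local minimum
  f''(0) = -32 < 0 → local maximum
  f''(4) = 192 > 0 → local minimum

Critical points: x = -4 (local maximum); x = -2 (local minimum); x = 0 (local maximum); x = 4 (local minimum)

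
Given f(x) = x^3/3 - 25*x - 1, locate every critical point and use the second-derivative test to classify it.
f'(x) = x^2 - 25

Solve f'(x) = 0:
  Factor: x^2 - 25 = (x - 5)*(x + 5) = 0.
  ⇒ x = -5, 5

f''(x) = 2*x
Second-derivative test at each critical point:
  f''(-5) = -10 < 0 → local maximum
  f''(5) = 10 > 0 → local minimum

Critical points: x = -5 (local maximum); x = 5 (local minimum)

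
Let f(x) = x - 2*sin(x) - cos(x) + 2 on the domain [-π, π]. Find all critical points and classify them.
f'(x) = sin(x) - 2*cos(x) + 1

Solve f'(x) = 0 on [-π, π]:
  f'(x) = 0 ⇔ sin(x) - 2*cos(x) = -1. Write the left side as R·cos(x + φ) with R = √((-2)² + (-1)²) = sqrt(5), cos φ = -2*sqrt(5)/5, sin φ = -sqrt(5)/5; then cos(x + φ) = -sqrt(5)/5. Solve for x and keep the solutions lying in [-π, π].
  ⇒ x = -pi/2 ≈ -1.5708, atan(3/4) ≈ 0.6435

f''(x) = 2*sin(x) + cos(x)
Second-derivative test at each critical point:
  f''(-1.5708) = -2 < 0 → local maximum
  f''(0.6435) = 2 > 0 → local minimum

Critical points: x = -pi/2 ≈ -1.5708 (local maximum); x = atan(3/4) ≈ 0.6435 (local minimum)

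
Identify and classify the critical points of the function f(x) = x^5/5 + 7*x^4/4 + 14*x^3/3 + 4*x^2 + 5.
f'(x) = x*(x^3 + 7*x^2 + 14*x + 8)

Solve f'(x) = 0:
  Factor: x^4 + 7*x^3 + 14*x^2 + 8*x = x*(x + 1)*(x + 2)*(x + 4) = 0.
  ⇒ x = -4, -2, -1, 0

f''(x) = 4*x^3 + 21*x^2 + 28*x + 8
Second-derivative test at each critical point:
  f''(-4) = -24 < 0 → local maximum
  f''(-2) = 4 > 0 → local minimum
  f''(-1) = -3 < 0 → local maximum
  f''(0) = 8 > 0 → local minimum

Critical points: x = -4 (local maximum); x = -2 (local minimum); x = -1 (local maximum); x = 0 (local minimum)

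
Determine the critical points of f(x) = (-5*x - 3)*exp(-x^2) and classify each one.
f'(x) = (2*x*(5*x + 3) - 5)*exp(-x^2)

Solve f'(x) = 0:
  f'(x) = (10*x^2 + 6*x - 5)·exp(-x^2) and exp(-x^2) > 0 for every x, so f'(x) = 0 ⇔ 10*x^2 + 6*x - 5 = 0.
  10*x^2 + 6*x - 5 = 0 has no rational roots; quadratic formula: x = (-6 ± √236)/20.
  ⇒ x = -sqrt(59)/10 - 3/10 ≈ -1.0681, -3/10 + sqrt(59)/10 ≈ 0.4681

f''(x) = 2*(-10*x^3 - 6*x^2 + 15*x + 3)*exp(-x^2)
Second-derivative test at each critical point:
  f''(-1.0681) = -4.9089 < 0 → local maximum
  f''(0.4681) = 12.3392 > 0 → local minimum

Critical points: x = -sqrt(59)/10 - 3/10 ≈ -1.0681 (local maximum); x = -3/10 + sqrt(59)/10 ≈ 0.4681 (local minimum)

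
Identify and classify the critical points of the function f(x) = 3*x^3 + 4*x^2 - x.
f'(x) = 9*x^2 + 8*x - 1

Solve f'(x) = 0:
  Factor: 9*x^2 + 8*x - 1 = (x + 1)*(9*x - 1) = 0.
  ⇒ x = -1, 1/9

f''(x) = 18*x + 8
Second-derivative test at each critical point:
  f''(-1) = -10 < 0 → local maximum
  f''(1/9) = 10 > 0 → local minimum

Critical points: x = -1 (local maximum); x = 1/9 (local minimum)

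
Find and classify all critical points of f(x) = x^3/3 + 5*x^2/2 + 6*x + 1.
f'(x) = x^2 + 5*x + 6

Solve f'(x) = 0:
  Factor: x^2 + 5*x + 6 = (x + 2)*(x + 3) = 0.
  ⇒ x = -3, -2

f''(x) = 2*x + 5
Second-derivative test at each critical point:
  f''(-3) = -1 < 0 → local maximum
  f''(-2) = 1 > 0 → local minimum

Critical points: x = -3 (local maximum); x = -2 (local minimum)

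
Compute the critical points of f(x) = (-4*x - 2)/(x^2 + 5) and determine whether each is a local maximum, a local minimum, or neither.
f'(x) = 4*(x^2 + x - 5)/(x^4 + 10*x^2 + 25)

Solve f'(x) = 0:
  f'(x) = 4*(x^2 + x - 5)/(x^2 + 5)^2; the denominator is positive wherever f is defined, so f'(x) = 0 ⇔ 4*x^2 + 4*x - 20 = 0.
  Factor: 4*x^2 + 4*x - 20 = 4*(x^2 + x - 5); x^2 + x - 5 = 0 has no rational roots; quadratic formula: x = (-1 ± √21)/2.
  ⇒ x = -sqrt(21)/2 - 1/2 ≈ -2.7913, -1/2 + sqrt(21)/2 ≈ 1.7913

f''(x) = 4*(-4*x^2*(2*x + 1) + (6*x + 1)*(x^2 + 5))/(x^2 + 5)^3
Second-derivative test at each critical point:
  f''(-2.7913) = -0.1120 < 0 → local maximum
  f''(1.7913) = 0.2720 > 0 → local minimum

Critical points: x = -sqrt(21)/2 - 1/2 ≈ -2.7913 (local maximum); x = -1/2 + sqrt(21)/2 ≈ 1.7913 (local minimum)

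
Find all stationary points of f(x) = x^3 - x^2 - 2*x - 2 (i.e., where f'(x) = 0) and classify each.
f'(x) = 3*x^2 - 2*x - 2

Solve f'(x) = 0:
  3*x^2 - 2*x - 2 = 0 has no rational roots; quadratic formula: x = (2 ± √28)/6.
  ⇒ x = 1/3 - sqrt(7)/3 ≈ -0.5486, 1/3 + sqrt(7)/3 ≈ 1.2153

f''(x) = 6*x - 2
Second-derivative test at each critical point:
  f''(-0.5486) = -5.2915 < 0 → local maximum
  f''(1.2153) = 5.2915 > 0 → local minimum

Critical points: x = 1/3 - sqrt(7)/3 ≈ -0.5486 (local maximum); x = 1/3 + sqrt(7)/3 ≈ 1.2153 (local minimum)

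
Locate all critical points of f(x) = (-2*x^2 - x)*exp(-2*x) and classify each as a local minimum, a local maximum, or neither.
f'(x) = (4*x^2 - 2*x - 1)*exp(-2*x)

Solve f'(x) = 0:
  f'(x) = (4*x^2 - 2*x - 1)·exp(-2*x) and exp(-2*x) > 0 for every x, so f'(x) = 0 ⇔ 4*x^2 - 2*x - 1 = 0.
  4*x^2 - 2*x - 1 = 0 has no rational roots; quadratic formula: x = (2 ± √20)/8.
  ⇒ x = 1/4 - sqrt(5)/4 ≈ -0.3090, 1/4 + sqrt(5)/4 ≈ 0.8090

f''(x) = 4*x*(3 - 2*x)*exp(-2*x)
Second-derivative test at each critical point:
  f''(-0.3090) = -8.2971 < 0 → local maximum
  f''(0.8090) = 0.8868 > 0 → local minimum

Critical points: x = 1/4 - sqrt(5)/4 ≈ -0.3090 (local maximum); x = 1/4 + sqrt(5)/4 ≈ 0.8090 (local minimum)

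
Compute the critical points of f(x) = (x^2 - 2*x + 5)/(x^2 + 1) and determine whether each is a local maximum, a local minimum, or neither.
f'(x) = 2*(x^2 - 4*x - 1)/(x^4 + 2*x^2 + 1)

Solve f'(x) = 0:
  f'(x) = 2*(x^2 - 4*x - 1)/(x^2 + 1)^2; the denominator is positive wherever f is defined, so f'(x) = 0 ⇔ 2*x^2 - 8*x - 2 = 0.
  Factor: 2*x^2 - 8*x - 2 = 2*(x^2 - 4*x - 1); x^2 - 4*x - 1 = 0 has no rational roots; quadratic formula: x = (4 ± √20)/2.
  ⇒ x = 2 - sqrt(5) ≈ -0.2361, 2 + sqrt(5) ≈ 4.2361

f''(x) = 4*(-x^3 + 6*x^2 + 3*x - 2)/(x^6 + 3*x^4 + 3*x^2 + 1)
Second-derivative test at each critical point:
  f''(-0.2361) = -8.0249 < 0 → local maximum
  f''(4.2361) = 0.0249 > 0 → local minimum

Critical points: x = 2 - sqrt(5) ≈ -0.2361 (local maximum); x = 2 + sqrt(5) ≈ 4.2361 (local minimum)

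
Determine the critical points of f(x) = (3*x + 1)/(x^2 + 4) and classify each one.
f'(x) = (-3*x^2 - 2*x + 12)/(x^4 + 8*x^2 + 16)

Solve f'(x) = 0:
  f'(x) = -(3*x^2 + 2*x - 12)/(x^2 + 4)^2; the denominator is positive wherever f is defined, so f'(x) = 0 ⇔ -3*x^2 - 2*x + 12 = 0.
  3*x^2 + 2*x - 12 = 0 has no rational roots; quadratic formula: x = (-2 ± √148)/6.
  ⇒ x = -sqrt(37)/3 - 1/3 ≈ -2.3609, -1/3 + sqrt(37)/3 ≈ 1.6943

f''(x) = 2*(4*x^2*(3*x + 1) - (9*x + 1)*(x^2 + 4))/(x^2 + 4)^3
Second-derivative test at each critical point:
  f''(-2.3609) = 0.1327 > 0 → local minimum
  f''(1.6943) = -0.2577 < 0 → local maximum

Critical points: x = -sqrt(37)/3 - 1/3 ≈ -2.3609 (local minimum); x = -1/3 + sqrt(37)/3 ≈ 1.6943 (local maximum)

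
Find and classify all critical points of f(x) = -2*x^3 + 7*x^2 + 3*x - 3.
f'(x) = -6*x^2 + 14*x + 3

Solve f'(x) = 0:
  6*x^2 - 14*x - 3 = 0 has no rational roots; quadratic formula: x = (14 ± √268)/12.
  ⇒ x = 7/6 - sqrt(67)/6 ≈ -0.1976, 7/6 + sqrt(67)/6 ≈ 2.5309

f''(x) = 14 - 12*x
Second-derivative test at each critical point:
  f''(-0.1976) = 16.3707 > 0 → local minimum
  f''(2.5309) = -16.3707 < 0 → local maximum

Critical points: x = 7/6 - sqrt(67)/6 ≈ -0.1976 (local minimum); x = 7/6 + sqrt(67)/6 ≈ 2.5309 (local maximum)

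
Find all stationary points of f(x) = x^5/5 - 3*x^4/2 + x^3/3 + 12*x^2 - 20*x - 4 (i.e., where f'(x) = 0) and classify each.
f'(x) = x^4 - 6*x^3 + x^2 + 24*x - 20

Solve f'(x) = 0:
  Factor: x^4 - 6*x^3 + x^2 + 24*x - 20 = (x - 5)*(x - 2)*(x - 1)*(x + 2) = 0.
  ⇒ x = -2, 1, 2, 5

f''(x) = 4*x^3 - 18*x^2 + 2*x + 24
Second-derivative test at each critical point:
  f''(-2) = -84 < 0 → local maximum
  f''(1) = 12 > 0 → local minimum
  f''(2) = -12 < 0 → local maximum
  f''(5) = 84 > 0 → local minimum

Critical points: x = -2 (local maximum); x = 1 (local minimum); x = 2 (local maximum); x = 5 (local minimum)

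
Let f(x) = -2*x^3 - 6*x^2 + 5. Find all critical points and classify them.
f'(x) = 6*x*(-x - 2)

Solve f'(x) = 0:
  Factor: -6*x^2 - 12*x = -6*x*(x + 2) = 0.
  ⇒ x = -2, 0

f''(x) = -12*x - 12
Second-derivative test at each critical point:
  f''(-2) = 12 > 0 → local minimum
  f''(0) = -12 < 0 → local maximum

Critical points: x = -2 (local minimum); x = 0 (local maximum)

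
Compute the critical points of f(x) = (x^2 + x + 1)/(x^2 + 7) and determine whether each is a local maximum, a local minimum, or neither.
f'(x) = (-x^2 + 12*x + 7)/(x^4 + 14*x^2 + 49)

Solve f'(x) = 0:
  f'(x) = -(x^2 - 12*x - 7)/(x^2 + 7)^2; the denominator is positive wherever f is defined, so f'(x) = 0 ⇔ -x^2 + 12*x + 7 = 0.
  x^2 - 12*x - 7 = 0 has no rational roots; quadratic formula: x = (12 ± √172)/2.
  ⇒ x = 6 - sqrt(43) ≈ -0.5574, 6 + sqrt(43) ≈ 12.5574

f''(x) = 2*(x^3 - 18*x^2 - 21*x + 42)/(x^6 + 21*x^4 + 147*x^2 + 343)
Second-derivative test at each critical point:
  f''(-0.5574) = 0.2454 > 0 → local minimum
  f''(12.5574) = -4.835e-04 < 0 → local maximum

Critical points: x = 6 - sqrt(43) ≈ -0.5574 (local minimum); x = 6 + sqrt(43) ≈ 12.5574 (local maximum)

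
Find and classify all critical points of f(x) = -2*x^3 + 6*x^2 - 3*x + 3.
f'(x) = -6*x^2 + 12*x - 3

Solve f'(x) = 0:
  Factor: -6*x^2 + 12*x - 3 = -3*(2*x^2 - 4*x + 1); 2*x^2 - 4*x + 1 = 0 has no rational roots; quadratic formula: x = (4 ± √8)/4.
  ⇒ x = 1 - sqrt(2)/2 ≈ 0.2929, sqrt(2)/2 + 1 ≈ 1.7071

f''(x) = 12 - 12*x
Second-derivative test at each critical point:
  f''(0.2929) = 8.4853 > 0 → local minimum
  f''(1.7071) = -8.4853 < 0 → local maximum

Critical points: x = 1 - sqrt(2)/2 ≈ 0.2929 (local minimum); x = sqrt(2)/2 + 1 ≈ 1.7071 (local maximum)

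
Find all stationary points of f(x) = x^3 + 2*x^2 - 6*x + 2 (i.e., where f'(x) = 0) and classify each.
f'(x) = 3*x^2 + 4*x - 6

Solve f'(x) = 0:
  3*x^2 + 4*x - 6 = 0 has no rational roots; quadratic formula: x = (-4 ± √88)/6.
  ⇒ x = -sqrt(22)/3 - 2/3 ≈ -2.2301, -2/3 + sqrt(22)/3 ≈ 0.8968

f''(x) = 6*x + 4
Second-derivative test at each critical point:
  f''(-2.2301) = -9.3808 < 0 → local maximum
  f''(0.8968) = 9.3808 > 0 → local minimum

Critical points: x = -sqrt(22)/3 - 2/3 ≈ -2.2301 (local maximum); x = -2/3 + sqrt(22)/3 ≈ 0.8968 (local minimum)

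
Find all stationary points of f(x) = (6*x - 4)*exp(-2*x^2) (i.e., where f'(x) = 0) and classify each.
f'(x) = 2*(-4*x*(3*x - 2) + 3)*exp(-2*x^2)

Solve f'(x) = 0:
  f'(x) = (-24*x^2 + 16*x + 6)·exp(-2*x^2) and exp(-2*x^2) > 0 for every x, so f'(x) = 0 ⇔ -24*x^2 + 16*x + 6 = 0.
  Factor: -24*x^2 + 16*x + 6 = -2*(12*x^2 - 8*x - 3); 12*x^2 - 8*x - 3 = 0 has no rational roots; quadratic formula: x = (8 ± √208)/24.
  ⇒ x = 1/3 - sqrt(13)/6 ≈ -0.2676, 1/3 + sqrt(13)/6 ≈ 0.9343

f''(x) = 8*(4*x^2*(3*x - 2) - 9*x + 2)*exp(-2*x^2)
Second-derivative test at each critical point:
  f''(-0.2676) = 24.9957 > 0 → local minimum
  f''(0.9343) = -5.0341 < 0 → local maximum

Critical points: x = 1/3 - sqrt(13)/6 ≈ -0.2676 (local minimum); x = 1/3 + sqrt(13)/6 ≈ 0.9343 (local maximum)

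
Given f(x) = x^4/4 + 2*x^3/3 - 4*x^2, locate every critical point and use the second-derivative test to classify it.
f'(x) = x*(x^2 + 2*x - 8)

Solve f'(x) = 0:
  Factor: x^3 + 2*x^2 - 8*x = x*(x - 2)*(x + 4) = 0.
  ⇒ x = -4, 0, 2

f''(x) = 3*x^2 + 4*x - 8
Second-derivative test at each critical point:
  f''(-4) = 24 > 0 → local minimum
  f''(0) = -8 < 0 → local maximum
  f''(2) = 12 > 0 → local minimum

Critical points: x = -4 (local minimum); x = 0 (local maximum); x = 2 (local minimum)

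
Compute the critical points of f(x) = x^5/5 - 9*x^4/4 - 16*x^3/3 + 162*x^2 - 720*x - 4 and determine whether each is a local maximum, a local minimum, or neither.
f'(x) = x^4 - 9*x^3 - 16*x^2 + 324*x - 720

Solve f'(x) = 0:
  Factor: x^4 - 9*x^3 - 16*x^2 + 324*x - 720 = (x - 6)*(x - 5)*(x - 4)*(x + 6) = 0.
  ⇒ x = -6, 4, 5, 6

f''(x) = 4*x^3 - 27*x^2 - 32*x + 324
Second-derivative test at each critical point:
  f''(-6) = -1320 < 0 → local maximum
  f''(4) = 20 > 0 → local minimum
  f''(5) = -11 < 0 → local maximum
  f''(6) = 24 > 0 → local minimum

Critical points: x = -6 (local maximum); x = 4 (local minimum); x = 5 (local maximum); x = 6 (local minimum)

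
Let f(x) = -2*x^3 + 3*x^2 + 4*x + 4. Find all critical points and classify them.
f'(x) = -6*x^2 + 6*x + 4

Solve f'(x) = 0:
  Factor: -6*x^2 + 6*x + 4 = -2*(3*x^2 - 3*x - 2); 3*x^2 - 3*x - 2 = 0 has no rational roots; quadratic formula: x = (3 ± √33)/6.
  ⇒ x = 1/2 - sqrt(33)/6 ≈ -0.4574, 1/2 + sqrt(33)/6 ≈ 1.4574

f''(x) = 6 - 12*x
Second-derivative test at each critical point:
  f''(-0.4574) = 11.4891 > 0 → local minimum
  f''(1.4574) = -11.4891 < 0 → local maximum

Critical points: x = 1/2 - sqrt(33)/6 ≈ -0.4574 (local minimum); x = 1/2 + sqrt(33)/6 ≈ 1.4574 (local maximum)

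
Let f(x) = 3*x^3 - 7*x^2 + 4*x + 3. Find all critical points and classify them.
f'(x) = 9*x^2 - 14*x + 4

Solve f'(x) = 0:
  9*x^2 - 14*x + 4 = 0 has no rational roots; quadratic formula: x = (14 ± √52)/18.
  ⇒ x = 7/9 - sqrt(13)/9 ≈ 0.3772, sqrt(13)/9 + 7/9 ≈ 1.1784

f''(x) = 18*x - 14
Second-derivative test at each critical point:
  f''(0.3772) = -7.2111 < 0 → local maximum
  f''(1.1784) = 7.2111 > 0 → local minimum

Critical points: x = 7/9 - sqrt(13)/9 ≈ 0.3772 (local maximum); x = sqrt(13)/9 + 7/9 ≈ 1.1784 (local minimum)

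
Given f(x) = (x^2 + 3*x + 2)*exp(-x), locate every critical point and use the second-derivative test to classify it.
f'(x) = (-x^2 - x + 1)*exp(-x)

Solve f'(x) = 0:
  f'(x) = (-x^2 - x + 1)·exp(-x) and exp(-x) > 0 for every x, so f'(x) = 0 ⇔ -x^2 - x + 1 = 0.
  x^2 + x - 1 = 0 has no rational roots; quadratic formula: x = (-1 ± √5)/2.
  ⇒ x = -sqrt(5)/2 - 1/2 ≈ -1.6180, -1/2 + sqrt(5)/2 ≈ 0.6180

f''(x) = (x^2 - x - 2)*exp(-x)
Second-derivative test at each critical point:
  f''(-1.6180) = 11.2769 > 0 → local minimum
  f''(0.6180) = -1.2052 < 0 → local maximum

Critical points: x = -sqrt(5)/2 - 1/2 ≈ -1.6180 (local minimum); x = -1/2 + sqrt(5)/2 ≈ 0.6180 (local maximum)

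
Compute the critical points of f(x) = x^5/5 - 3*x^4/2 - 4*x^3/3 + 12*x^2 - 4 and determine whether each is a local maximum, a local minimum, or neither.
f'(x) = x*(x^3 - 6*x^2 - 4*x + 24)

Solve f'(x) = 0:
  Factor: x^4 - 6*x^3 - 4*x^2 + 24*x = x*(x - 6)*(x - 2)*(x + 2) = 0.
  ⇒ x = -2, 0, 2, 6

f''(x) = 4*x^3 - 18*x^2 - 8*x + 24
Second-derivative test at each critical point:
  f''(-2) = -64 < 0 → local maximum
  f''(0) = 24 > 0 → local minimum
  f''(2) = -32 < 0 → local maximum
  f''(6) = 192 > 0 → local minimum

Critical points: x = -2 (local maximum); x = 0 (local minimum); x = 2 (local maximum); x = 6 (local minimum)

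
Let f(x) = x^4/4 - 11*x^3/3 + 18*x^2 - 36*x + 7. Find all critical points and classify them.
f'(x) = x^3 - 11*x^2 + 36*x - 36

Solve f'(x) = 0:
  Factor: x^3 - 11*x^2 + 36*x - 36 = (x - 6)*(x - 3)*(x - 2) = 0.
  ⇒ x = 2, 3, 6

f''(x) = 3*x^2 - 22*x + 36
Second-derivative test at each critical point:
  f''(2) = 4 > 0 → local minimum
  f''(3) = -3 < 0 → local maximum
  f''(6) = 12 > 0 → local minimum

Critical points: x = 2 (local minimum); x = 3 (local maximum); x = 6 (local minimum)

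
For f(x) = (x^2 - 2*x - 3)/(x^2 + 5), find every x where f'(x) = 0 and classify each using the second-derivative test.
f'(x) = 2*(x^2 + 8*x - 5)/(x^4 + 10*x^2 + 25)

Solve f'(x) = 0:
  f'(x) = 2*(x^2 + 8*x - 5)/(x^2 + 5)^2; the denominator is positive wherever f is defined, so f'(x) = 0 ⇔ 2*x^2 + 16*x - 10 = 0.
  Factor: 2*x^2 + 16*x - 10 = 2*(x^2 + 8*x - 5); x^2 + 8*x - 5 = 0 has no rational roots; quadratic formula: x = (-8 ± √84)/2.
  ⇒ x = -sqrt(21) - 4 ≈ -8.5826, -4 + sqrt(21) ≈ 0.5826

f''(x) = 4*(-x^3 - 12*x^2 + 15*x + 20)/(x^6 + 15*x^4 + 75*x^2 + 125)
Second-derivative test at each critical point:
  f''(-8.5826) = -0.0030 < 0 → local maximum
  f''(0.5826) = 0.6430 > 0 → local minimum

Critical points: x = -sqrt(21) - 4 ≈ -8.5826 (local maximum); x = -4 + sqrt(21) ≈ 0.5826 (local minimum)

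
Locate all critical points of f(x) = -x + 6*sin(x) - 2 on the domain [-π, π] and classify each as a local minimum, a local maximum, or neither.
f'(x) = 6*cos(x) - 1

Solve f'(x) = 0 on [-π, π]:
  f'(x) = 0 ⇔ cos(x) = 1/6, i.e. x = ±arccos(1/6) + 2nπ; keep the solutions lying in [-π, π].
  ⇒ x = -acos(1/6) ≈ -1.4033, acos(1/6) ≈ 1.4033

f''(x) = -6*sin(x)
Second-derivative test at each critical point:
  f''(-1.4033) = 5.9161 > 0 → local minimum
  f''(1.4033) = -5.9161 < 0 → local maximum

Critical points: x = -acos(1/6) ≈ -1.4033 (local minimum); x = acos(1/6) ≈ 1.4033 (local maximum)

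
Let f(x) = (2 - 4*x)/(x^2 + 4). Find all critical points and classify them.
f'(x) = 4*(x^2 - x - 4)/(x^4 + 8*x^2 + 16)

Solve f'(x) = 0:
  f'(x) = 4*(x^2 - x - 4)/(x^2 + 4)^2; the denominator is positive wherever f is defined, so f'(x) = 0 ⇔ 4*x^2 - 4*x - 16 = 0.
  Factor: 4*x^2 - 4*x - 16 = 4*(x^2 - x - 4); x^2 - x - 4 = 0 has no rational roots; quadratic formula: x = (1 ± √17)/2.
  ⇒ x = 1/2 - sqrt(17)/2 ≈ -1.5616, 1/2 + sqrt(17)/2 ≈ 2.5616

f''(x) = 4*(4*x^2*(1 - 2*x) + (6*x - 1)*(x^2 + 4))/(x^2 + 4)^3
Second-derivative test at each critical point:
  f''(-1.5616) = -0.3979 < 0 → local maximum
  f''(2.5616) = 0.1479 > 0 → local minimum

Critical points: x = 1/2 - sqrt(17)/2 ≈ -1.5616 (local maximum); x = 1/2 + sqrt(17)/2 ≈ 2.5616 (local minimum)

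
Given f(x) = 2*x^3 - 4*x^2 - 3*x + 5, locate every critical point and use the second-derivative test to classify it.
f'(x) = 6*x^2 - 8*x - 3

Solve f'(x) = 0:
  6*x^2 - 8*x - 3 = 0 has no rational roots; quadratic formula: x = (8 ± √136)/12.
  ⇒ x = 2/3 - sqrt(34)/6 ≈ -0.3052, 2/3 + sqrt(34)/6 ≈ 1.6385

f''(x) = 12*x - 8
Second-derivative test at each critical point:
  f''(-0.3052) = -11.6619 < 0 → local maximum
  f''(1.6385) = 11.6619 > 0 → local minimum

Critical points: x = 2/3 - sqrt(34)/6 ≈ -0.3052 (local maximum); x = 2/3 + sqrt(34)/6 ≈ 1.6385 (local minimum)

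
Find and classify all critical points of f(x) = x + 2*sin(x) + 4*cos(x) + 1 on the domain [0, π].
f'(x) = -4*sin(x) + 2*cos(x) + 1

Solve f'(x) = 0 on [0, π]:
  f'(x) = 0 ⇔ -4*sin(x) + 2*cos(x) = -1. Write the left side as R·cos(x + φ) with R = √(2² + 4²) = 2*sqrt(5), cos φ = sqrt(5)/5, sin φ = 2*sqrt(5)/5; then cos(x + φ) = -sqrt(5)/10. Solve for x and keep the solutions lying in [0, π].
  ⇒ x = atan((2 + sqrt(19))/(-1 + 2*sqrt(19))) ≈ 0.6892

f''(x) = -2*sin(x) - 4*cos(x)
Second-derivative test at each critical point:
  f''(0.6892) = -4.3589 < 0 → local maximum

Critical points: x = atan((2 + sqrt(19))/(-1 + 2*sqrt(19))) ≈ 0.6892 (local maximum)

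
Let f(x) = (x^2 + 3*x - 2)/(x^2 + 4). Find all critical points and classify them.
f'(x) = 3*(-x^2 + 4*x + 4)/(x^4 + 8*x^2 + 16)

Solve f'(x) = 0:
  f'(x) = -3*(x^2 - 4*x - 4)/(x^2 + 4)^2; the denominator is positive wherever f is defined, so f'(x) = 0 ⇔ -3*x^2 + 12*x + 12 = 0.
  Factor: -3*x^2 + 12*x + 12 = -3*(x^2 - 4*x - 4); x^2 - 4*x - 4 = 0 has no rational roots; quadratic formula: x = (4 ± √32)/2.
  ⇒ x = 2 - 2*sqrt(2) ≈ -0.8284, 2 + 2*sqrt(2) ≈ 4.8284

f''(x) = 6*(x^3 - 6*x^2 - 12*x + 8)/(x^6 + 12*x^4 + 48*x^2 + 64)
Second-derivative test at each critical point:
  f''(-0.8284) = 0.7727 > 0 → local minimum
  f''(4.8284) = -0.0227 < 0 → local maximum

Critical points: x = 2 - 2*sqrt(2) ≈ -0.8284 (local minimum); x = 2 + 2*sqrt(2) ≈ 4.8284 (local maximum)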